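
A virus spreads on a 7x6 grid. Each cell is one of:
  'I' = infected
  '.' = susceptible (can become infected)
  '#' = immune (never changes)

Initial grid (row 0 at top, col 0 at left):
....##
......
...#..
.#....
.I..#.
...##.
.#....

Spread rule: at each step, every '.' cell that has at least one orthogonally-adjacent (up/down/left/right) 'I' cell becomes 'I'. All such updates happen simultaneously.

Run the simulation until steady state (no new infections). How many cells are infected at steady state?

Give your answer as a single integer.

Answer: 34

Derivation:
Step 0 (initial): 1 infected
Step 1: +3 new -> 4 infected
Step 2: +5 new -> 9 infected
Step 3: +5 new -> 14 infected
Step 4: +5 new -> 19 infected
Step 5: +7 new -> 26 infected
Step 6: +6 new -> 32 infected
Step 7: +2 new -> 34 infected
Step 8: +0 new -> 34 infected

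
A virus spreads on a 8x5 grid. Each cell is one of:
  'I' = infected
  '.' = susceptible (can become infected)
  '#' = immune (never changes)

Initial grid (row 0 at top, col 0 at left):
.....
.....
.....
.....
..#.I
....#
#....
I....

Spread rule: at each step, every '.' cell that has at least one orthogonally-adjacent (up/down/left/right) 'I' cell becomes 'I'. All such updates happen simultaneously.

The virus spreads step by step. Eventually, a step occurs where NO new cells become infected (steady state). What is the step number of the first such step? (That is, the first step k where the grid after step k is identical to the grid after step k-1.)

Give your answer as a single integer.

Step 0 (initial): 2 infected
Step 1: +3 new -> 5 infected
Step 2: +5 new -> 10 infected
Step 3: +8 new -> 18 infected
Step 4: +8 new -> 26 infected
Step 5: +5 new -> 31 infected
Step 6: +3 new -> 34 infected
Step 7: +2 new -> 36 infected
Step 8: +1 new -> 37 infected
Step 9: +0 new -> 37 infected

Answer: 9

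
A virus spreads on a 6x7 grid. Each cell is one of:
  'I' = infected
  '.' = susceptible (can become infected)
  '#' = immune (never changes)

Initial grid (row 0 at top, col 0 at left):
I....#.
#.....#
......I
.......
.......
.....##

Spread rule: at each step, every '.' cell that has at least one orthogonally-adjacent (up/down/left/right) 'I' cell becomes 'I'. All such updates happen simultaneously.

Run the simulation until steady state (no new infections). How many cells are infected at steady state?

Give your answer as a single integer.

Answer: 36

Derivation:
Step 0 (initial): 2 infected
Step 1: +3 new -> 5 infected
Step 2: +6 new -> 11 infected
Step 3: +7 new -> 18 infected
Step 4: +7 new -> 25 infected
Step 5: +5 new -> 30 infected
Step 6: +4 new -> 34 infected
Step 7: +2 new -> 36 infected
Step 8: +0 new -> 36 infected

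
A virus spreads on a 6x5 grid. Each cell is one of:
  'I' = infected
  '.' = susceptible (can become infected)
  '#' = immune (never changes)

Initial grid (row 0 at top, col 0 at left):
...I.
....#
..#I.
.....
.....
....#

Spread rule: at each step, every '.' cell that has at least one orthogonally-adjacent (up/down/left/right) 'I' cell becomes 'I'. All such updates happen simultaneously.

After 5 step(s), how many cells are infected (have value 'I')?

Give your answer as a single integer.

Step 0 (initial): 2 infected
Step 1: +5 new -> 7 infected
Step 2: +5 new -> 12 infected
Step 3: +6 new -> 18 infected
Step 4: +5 new -> 23 infected
Step 5: +3 new -> 26 infected

Answer: 26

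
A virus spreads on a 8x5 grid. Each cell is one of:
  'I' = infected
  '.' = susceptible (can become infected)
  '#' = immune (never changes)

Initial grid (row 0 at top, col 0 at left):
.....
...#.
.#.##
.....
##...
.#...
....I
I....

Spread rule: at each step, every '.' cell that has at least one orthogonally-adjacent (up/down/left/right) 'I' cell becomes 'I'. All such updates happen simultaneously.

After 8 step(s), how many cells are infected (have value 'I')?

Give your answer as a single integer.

Step 0 (initial): 2 infected
Step 1: +5 new -> 7 infected
Step 2: +7 new -> 14 infected
Step 3: +3 new -> 17 infected
Step 4: +2 new -> 19 infected
Step 5: +1 new -> 20 infected
Step 6: +2 new -> 22 infected
Step 7: +2 new -> 24 infected
Step 8: +3 new -> 27 infected

Answer: 27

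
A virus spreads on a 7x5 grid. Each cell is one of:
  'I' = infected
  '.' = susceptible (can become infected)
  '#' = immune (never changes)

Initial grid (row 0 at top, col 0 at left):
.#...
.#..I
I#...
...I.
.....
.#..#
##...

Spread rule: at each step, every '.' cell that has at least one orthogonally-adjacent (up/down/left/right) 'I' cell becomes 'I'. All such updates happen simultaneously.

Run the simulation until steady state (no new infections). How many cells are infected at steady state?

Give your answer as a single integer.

Step 0 (initial): 3 infected
Step 1: +9 new -> 12 infected
Step 2: +9 new -> 21 infected
Step 3: +5 new -> 26 infected
Step 4: +2 new -> 28 infected
Step 5: +0 new -> 28 infected

Answer: 28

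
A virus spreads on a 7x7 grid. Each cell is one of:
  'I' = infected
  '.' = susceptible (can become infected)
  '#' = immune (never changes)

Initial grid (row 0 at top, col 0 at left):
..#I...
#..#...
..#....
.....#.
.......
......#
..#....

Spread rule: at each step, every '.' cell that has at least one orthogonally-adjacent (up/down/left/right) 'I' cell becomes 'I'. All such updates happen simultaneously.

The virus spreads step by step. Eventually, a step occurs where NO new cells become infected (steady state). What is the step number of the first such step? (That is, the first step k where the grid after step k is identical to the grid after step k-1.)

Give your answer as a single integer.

Step 0 (initial): 1 infected
Step 1: +1 new -> 2 infected
Step 2: +2 new -> 4 infected
Step 3: +3 new -> 7 infected
Step 4: +4 new -> 11 infected
Step 5: +3 new -> 14 infected
Step 6: +5 new -> 19 infected
Step 7: +6 new -> 25 infected
Step 8: +6 new -> 31 infected
Step 9: +5 new -> 36 infected
Step 10: +4 new -> 40 infected
Step 11: +2 new -> 42 infected
Step 12: +0 new -> 42 infected

Answer: 12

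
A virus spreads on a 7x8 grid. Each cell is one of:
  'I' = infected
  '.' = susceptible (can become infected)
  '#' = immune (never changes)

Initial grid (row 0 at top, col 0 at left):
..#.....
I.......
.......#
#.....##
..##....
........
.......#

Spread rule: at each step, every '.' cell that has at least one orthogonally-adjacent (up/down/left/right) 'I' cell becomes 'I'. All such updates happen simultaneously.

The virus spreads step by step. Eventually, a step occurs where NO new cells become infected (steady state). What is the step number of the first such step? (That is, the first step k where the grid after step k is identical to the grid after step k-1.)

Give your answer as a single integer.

Answer: 12

Derivation:
Step 0 (initial): 1 infected
Step 1: +3 new -> 4 infected
Step 2: +3 new -> 7 infected
Step 3: +3 new -> 10 infected
Step 4: +5 new -> 15 infected
Step 5: +6 new -> 21 infected
Step 6: +7 new -> 28 infected
Step 7: +8 new -> 36 infected
Step 8: +4 new -> 40 infected
Step 9: +3 new -> 43 infected
Step 10: +3 new -> 46 infected
Step 11: +2 new -> 48 infected
Step 12: +0 new -> 48 infected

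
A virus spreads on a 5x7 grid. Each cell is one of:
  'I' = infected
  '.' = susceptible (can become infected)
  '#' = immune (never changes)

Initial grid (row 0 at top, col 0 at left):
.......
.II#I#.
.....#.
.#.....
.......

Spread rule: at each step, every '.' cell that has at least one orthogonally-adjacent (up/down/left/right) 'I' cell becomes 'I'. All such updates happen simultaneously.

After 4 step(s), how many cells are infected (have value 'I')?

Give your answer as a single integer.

Answer: 29

Derivation:
Step 0 (initial): 3 infected
Step 1: +7 new -> 10 infected
Step 2: +7 new -> 17 infected
Step 3: +6 new -> 23 infected
Step 4: +6 new -> 29 infected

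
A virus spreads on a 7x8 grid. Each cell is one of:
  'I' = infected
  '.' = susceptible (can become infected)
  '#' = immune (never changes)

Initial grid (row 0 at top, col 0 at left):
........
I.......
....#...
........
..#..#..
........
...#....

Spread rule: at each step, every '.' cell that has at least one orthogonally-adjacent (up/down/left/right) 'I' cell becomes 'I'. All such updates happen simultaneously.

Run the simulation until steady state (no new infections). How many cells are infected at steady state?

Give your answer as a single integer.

Step 0 (initial): 1 infected
Step 1: +3 new -> 4 infected
Step 2: +4 new -> 8 infected
Step 3: +5 new -> 13 infected
Step 4: +6 new -> 19 infected
Step 5: +5 new -> 24 infected
Step 6: +7 new -> 31 infected
Step 7: +7 new -> 38 infected
Step 8: +4 new -> 42 infected
Step 9: +4 new -> 46 infected
Step 10: +3 new -> 49 infected
Step 11: +2 new -> 51 infected
Step 12: +1 new -> 52 infected
Step 13: +0 new -> 52 infected

Answer: 52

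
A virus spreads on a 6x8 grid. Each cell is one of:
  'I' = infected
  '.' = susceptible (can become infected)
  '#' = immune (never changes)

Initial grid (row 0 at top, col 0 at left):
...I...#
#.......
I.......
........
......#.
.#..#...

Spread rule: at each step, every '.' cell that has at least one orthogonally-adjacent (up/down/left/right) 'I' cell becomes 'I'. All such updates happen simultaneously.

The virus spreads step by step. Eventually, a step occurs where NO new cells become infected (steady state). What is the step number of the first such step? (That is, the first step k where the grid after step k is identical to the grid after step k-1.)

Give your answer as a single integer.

Answer: 10

Derivation:
Step 0 (initial): 2 infected
Step 1: +5 new -> 7 infected
Step 2: +9 new -> 16 infected
Step 3: +8 new -> 24 infected
Step 4: +5 new -> 29 infected
Step 5: +6 new -> 35 infected
Step 6: +3 new -> 38 infected
Step 7: +2 new -> 40 infected
Step 8: +2 new -> 42 infected
Step 9: +1 new -> 43 infected
Step 10: +0 new -> 43 infected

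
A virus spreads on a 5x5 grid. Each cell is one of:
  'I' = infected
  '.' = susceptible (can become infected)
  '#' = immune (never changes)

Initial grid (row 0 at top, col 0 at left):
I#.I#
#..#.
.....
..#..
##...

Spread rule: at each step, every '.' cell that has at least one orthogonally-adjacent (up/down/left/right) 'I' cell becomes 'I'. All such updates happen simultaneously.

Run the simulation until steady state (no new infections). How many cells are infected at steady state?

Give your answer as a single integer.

Step 0 (initial): 2 infected
Step 1: +1 new -> 3 infected
Step 2: +1 new -> 4 infected
Step 3: +2 new -> 6 infected
Step 4: +2 new -> 8 infected
Step 5: +4 new -> 12 infected
Step 6: +4 new -> 16 infected
Step 7: +2 new -> 18 infected
Step 8: +0 new -> 18 infected

Answer: 18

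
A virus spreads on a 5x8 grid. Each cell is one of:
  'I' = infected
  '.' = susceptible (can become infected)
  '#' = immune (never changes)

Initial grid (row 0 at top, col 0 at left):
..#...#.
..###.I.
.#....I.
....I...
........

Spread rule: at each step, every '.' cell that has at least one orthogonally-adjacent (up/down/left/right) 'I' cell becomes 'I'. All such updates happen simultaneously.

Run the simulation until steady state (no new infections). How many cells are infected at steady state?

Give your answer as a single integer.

Step 0 (initial): 3 infected
Step 1: +9 new -> 12 infected
Step 2: +8 new -> 20 infected
Step 3: +5 new -> 25 infected
Step 4: +3 new -> 28 infected
Step 5: +2 new -> 30 infected
Step 6: +1 new -> 31 infected
Step 7: +2 new -> 33 infected
Step 8: +1 new -> 34 infected
Step 9: +0 new -> 34 infected

Answer: 34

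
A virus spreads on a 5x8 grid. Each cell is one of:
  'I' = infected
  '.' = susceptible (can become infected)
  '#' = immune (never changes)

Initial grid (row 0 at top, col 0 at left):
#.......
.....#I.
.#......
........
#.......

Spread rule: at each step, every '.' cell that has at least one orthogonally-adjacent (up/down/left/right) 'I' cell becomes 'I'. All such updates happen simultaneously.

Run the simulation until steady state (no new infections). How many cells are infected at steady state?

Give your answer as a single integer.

Step 0 (initial): 1 infected
Step 1: +3 new -> 4 infected
Step 2: +5 new -> 9 infected
Step 3: +5 new -> 14 infected
Step 4: +6 new -> 20 infected
Step 5: +5 new -> 25 infected
Step 6: +4 new -> 29 infected
Step 7: +3 new -> 32 infected
Step 8: +3 new -> 35 infected
Step 9: +1 new -> 36 infected
Step 10: +0 new -> 36 infected

Answer: 36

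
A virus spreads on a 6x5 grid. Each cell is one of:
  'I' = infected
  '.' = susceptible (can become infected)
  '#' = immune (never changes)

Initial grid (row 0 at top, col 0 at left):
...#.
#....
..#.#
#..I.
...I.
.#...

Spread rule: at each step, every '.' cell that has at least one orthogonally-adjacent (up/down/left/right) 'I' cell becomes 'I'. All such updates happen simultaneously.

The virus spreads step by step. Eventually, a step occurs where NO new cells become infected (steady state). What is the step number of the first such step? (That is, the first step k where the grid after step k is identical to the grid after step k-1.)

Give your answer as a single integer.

Step 0 (initial): 2 infected
Step 1: +6 new -> 8 infected
Step 2: +5 new -> 13 infected
Step 3: +4 new -> 17 infected
Step 4: +5 new -> 22 infected
Step 5: +1 new -> 23 infected
Step 6: +1 new -> 24 infected
Step 7: +0 new -> 24 infected

Answer: 7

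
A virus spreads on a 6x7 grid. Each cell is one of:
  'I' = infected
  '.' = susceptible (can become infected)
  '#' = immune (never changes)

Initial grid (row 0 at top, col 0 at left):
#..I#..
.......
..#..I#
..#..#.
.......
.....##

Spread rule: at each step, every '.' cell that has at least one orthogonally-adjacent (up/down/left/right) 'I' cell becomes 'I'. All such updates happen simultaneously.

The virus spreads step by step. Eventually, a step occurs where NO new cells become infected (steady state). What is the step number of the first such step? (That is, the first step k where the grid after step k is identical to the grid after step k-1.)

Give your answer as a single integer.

Step 0 (initial): 2 infected
Step 1: +4 new -> 6 infected
Step 2: +7 new -> 13 infected
Step 3: +4 new -> 17 infected
Step 4: +5 new -> 22 infected
Step 5: +5 new -> 27 infected
Step 6: +4 new -> 31 infected
Step 7: +2 new -> 33 infected
Step 8: +1 new -> 34 infected
Step 9: +0 new -> 34 infected

Answer: 9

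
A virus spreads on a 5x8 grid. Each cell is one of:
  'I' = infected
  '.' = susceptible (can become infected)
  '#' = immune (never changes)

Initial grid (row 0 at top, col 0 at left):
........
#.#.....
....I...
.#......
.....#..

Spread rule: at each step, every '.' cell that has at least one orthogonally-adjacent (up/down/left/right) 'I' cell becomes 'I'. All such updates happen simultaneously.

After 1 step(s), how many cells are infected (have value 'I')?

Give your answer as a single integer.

Answer: 5

Derivation:
Step 0 (initial): 1 infected
Step 1: +4 new -> 5 infected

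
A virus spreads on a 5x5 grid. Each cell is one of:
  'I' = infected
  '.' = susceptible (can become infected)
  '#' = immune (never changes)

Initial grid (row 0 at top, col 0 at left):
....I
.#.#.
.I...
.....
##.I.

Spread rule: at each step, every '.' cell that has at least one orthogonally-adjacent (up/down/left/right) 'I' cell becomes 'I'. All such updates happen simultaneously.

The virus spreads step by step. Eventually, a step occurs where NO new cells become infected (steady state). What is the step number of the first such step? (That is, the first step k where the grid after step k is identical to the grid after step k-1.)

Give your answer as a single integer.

Step 0 (initial): 3 infected
Step 1: +8 new -> 11 infected
Step 2: +8 new -> 19 infected
Step 3: +2 new -> 21 infected
Step 4: +0 new -> 21 infected

Answer: 4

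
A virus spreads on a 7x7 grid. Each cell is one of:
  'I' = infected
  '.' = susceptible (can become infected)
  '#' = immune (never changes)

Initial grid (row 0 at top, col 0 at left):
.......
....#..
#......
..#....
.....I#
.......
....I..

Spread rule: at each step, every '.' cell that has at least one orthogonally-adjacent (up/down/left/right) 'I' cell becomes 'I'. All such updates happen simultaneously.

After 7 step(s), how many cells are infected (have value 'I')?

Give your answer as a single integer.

Step 0 (initial): 2 infected
Step 1: +6 new -> 8 infected
Step 2: +8 new -> 16 infected
Step 3: +7 new -> 23 infected
Step 4: +6 new -> 29 infected
Step 5: +7 new -> 36 infected
Step 6: +4 new -> 40 infected
Step 7: +2 new -> 42 infected

Answer: 42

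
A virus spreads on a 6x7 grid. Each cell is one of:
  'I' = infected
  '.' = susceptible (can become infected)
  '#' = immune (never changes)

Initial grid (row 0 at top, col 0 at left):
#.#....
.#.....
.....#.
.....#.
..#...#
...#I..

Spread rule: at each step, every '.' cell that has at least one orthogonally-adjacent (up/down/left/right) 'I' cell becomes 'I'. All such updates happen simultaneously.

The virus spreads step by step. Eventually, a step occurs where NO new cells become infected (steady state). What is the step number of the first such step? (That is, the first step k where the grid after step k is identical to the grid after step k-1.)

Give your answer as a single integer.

Answer: 9

Derivation:
Step 0 (initial): 1 infected
Step 1: +2 new -> 3 infected
Step 2: +4 new -> 7 infected
Step 3: +2 new -> 9 infected
Step 4: +3 new -> 12 infected
Step 5: +5 new -> 17 infected
Step 6: +7 new -> 24 infected
Step 7: +5 new -> 29 infected
Step 8: +4 new -> 33 infected
Step 9: +0 new -> 33 infected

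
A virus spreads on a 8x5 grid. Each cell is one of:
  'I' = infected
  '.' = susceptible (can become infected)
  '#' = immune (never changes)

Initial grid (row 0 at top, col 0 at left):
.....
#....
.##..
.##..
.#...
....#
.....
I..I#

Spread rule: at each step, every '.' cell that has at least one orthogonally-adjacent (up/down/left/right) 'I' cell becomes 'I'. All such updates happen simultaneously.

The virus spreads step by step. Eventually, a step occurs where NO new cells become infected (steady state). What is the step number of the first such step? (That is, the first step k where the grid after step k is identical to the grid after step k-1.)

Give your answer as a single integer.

Step 0 (initial): 2 infected
Step 1: +4 new -> 6 infected
Step 2: +5 new -> 11 infected
Step 3: +4 new -> 15 infected
Step 4: +4 new -> 19 infected
Step 5: +3 new -> 22 infected
Step 6: +2 new -> 24 infected
Step 7: +3 new -> 27 infected
Step 8: +3 new -> 30 infected
Step 9: +1 new -> 31 infected
Step 10: +1 new -> 32 infected
Step 11: +0 new -> 32 infected

Answer: 11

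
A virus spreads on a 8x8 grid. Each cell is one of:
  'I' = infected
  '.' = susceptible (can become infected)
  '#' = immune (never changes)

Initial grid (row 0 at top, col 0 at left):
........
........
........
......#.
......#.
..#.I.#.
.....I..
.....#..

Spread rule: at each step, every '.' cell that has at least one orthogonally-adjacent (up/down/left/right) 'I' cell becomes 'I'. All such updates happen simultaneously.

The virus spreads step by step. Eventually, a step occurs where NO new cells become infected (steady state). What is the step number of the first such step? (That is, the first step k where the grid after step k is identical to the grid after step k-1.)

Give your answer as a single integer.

Step 0 (initial): 2 infected
Step 1: +5 new -> 7 infected
Step 2: +7 new -> 14 infected
Step 3: +8 new -> 22 infected
Step 4: +8 new -> 30 infected
Step 5: +11 new -> 41 infected
Step 6: +9 new -> 50 infected
Step 7: +5 new -> 55 infected
Step 8: +3 new -> 58 infected
Step 9: +1 new -> 59 infected
Step 10: +0 new -> 59 infected

Answer: 10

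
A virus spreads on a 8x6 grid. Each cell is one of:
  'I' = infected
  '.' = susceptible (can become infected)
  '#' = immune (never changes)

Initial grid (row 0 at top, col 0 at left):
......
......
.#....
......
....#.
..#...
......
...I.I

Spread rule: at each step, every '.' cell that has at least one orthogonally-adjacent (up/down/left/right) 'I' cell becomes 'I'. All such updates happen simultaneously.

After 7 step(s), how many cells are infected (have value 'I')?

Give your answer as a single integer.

Step 0 (initial): 2 infected
Step 1: +4 new -> 6 infected
Step 2: +5 new -> 11 infected
Step 3: +5 new -> 16 infected
Step 4: +5 new -> 21 infected
Step 5: +6 new -> 27 infected
Step 6: +6 new -> 33 infected
Step 7: +5 new -> 38 infected

Answer: 38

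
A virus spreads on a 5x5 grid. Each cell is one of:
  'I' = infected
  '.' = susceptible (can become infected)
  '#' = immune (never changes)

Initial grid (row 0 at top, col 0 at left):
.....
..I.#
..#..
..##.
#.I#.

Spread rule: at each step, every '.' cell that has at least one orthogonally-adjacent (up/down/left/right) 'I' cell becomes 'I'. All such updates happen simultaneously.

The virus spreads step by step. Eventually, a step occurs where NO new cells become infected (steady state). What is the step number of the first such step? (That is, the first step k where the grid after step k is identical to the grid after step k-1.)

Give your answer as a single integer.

Answer: 6

Derivation:
Step 0 (initial): 2 infected
Step 1: +4 new -> 6 infected
Step 2: +6 new -> 12 infected
Step 3: +5 new -> 17 infected
Step 4: +1 new -> 18 infected
Step 5: +1 new -> 19 infected
Step 6: +0 new -> 19 infected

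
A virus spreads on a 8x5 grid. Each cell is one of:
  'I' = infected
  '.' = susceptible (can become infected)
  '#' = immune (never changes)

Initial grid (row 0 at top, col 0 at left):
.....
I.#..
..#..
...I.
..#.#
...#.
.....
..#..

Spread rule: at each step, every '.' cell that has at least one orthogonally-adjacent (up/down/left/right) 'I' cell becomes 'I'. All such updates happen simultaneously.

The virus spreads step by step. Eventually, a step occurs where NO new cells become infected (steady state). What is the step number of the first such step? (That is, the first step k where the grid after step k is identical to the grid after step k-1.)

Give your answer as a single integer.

Answer: 10

Derivation:
Step 0 (initial): 2 infected
Step 1: +7 new -> 9 infected
Step 2: +6 new -> 15 infected
Step 3: +5 new -> 20 infected
Step 4: +3 new -> 23 infected
Step 5: +3 new -> 26 infected
Step 6: +3 new -> 29 infected
Step 7: +1 new -> 30 infected
Step 8: +2 new -> 32 infected
Step 9: +2 new -> 34 infected
Step 10: +0 new -> 34 infected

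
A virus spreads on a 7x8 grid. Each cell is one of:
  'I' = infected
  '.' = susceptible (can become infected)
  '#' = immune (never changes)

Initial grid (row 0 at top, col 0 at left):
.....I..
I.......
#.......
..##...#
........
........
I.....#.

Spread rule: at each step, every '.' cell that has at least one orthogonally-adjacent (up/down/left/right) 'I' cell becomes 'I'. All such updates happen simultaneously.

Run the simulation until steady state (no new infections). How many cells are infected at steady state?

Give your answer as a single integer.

Answer: 51

Derivation:
Step 0 (initial): 3 infected
Step 1: +7 new -> 10 infected
Step 2: +11 new -> 21 infected
Step 3: +12 new -> 33 infected
Step 4: +8 new -> 41 infected
Step 5: +6 new -> 47 infected
Step 6: +2 new -> 49 infected
Step 7: +1 new -> 50 infected
Step 8: +1 new -> 51 infected
Step 9: +0 new -> 51 infected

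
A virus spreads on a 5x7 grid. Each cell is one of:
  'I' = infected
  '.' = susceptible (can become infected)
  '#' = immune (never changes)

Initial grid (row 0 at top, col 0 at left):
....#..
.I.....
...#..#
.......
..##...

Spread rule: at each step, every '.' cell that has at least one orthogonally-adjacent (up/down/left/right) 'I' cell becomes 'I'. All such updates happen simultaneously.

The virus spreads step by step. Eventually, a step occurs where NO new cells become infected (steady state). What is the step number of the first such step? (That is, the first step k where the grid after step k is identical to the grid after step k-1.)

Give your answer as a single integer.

Step 0 (initial): 1 infected
Step 1: +4 new -> 5 infected
Step 2: +6 new -> 11 infected
Step 3: +5 new -> 16 infected
Step 4: +4 new -> 20 infected
Step 5: +4 new -> 24 infected
Step 6: +3 new -> 27 infected
Step 7: +2 new -> 29 infected
Step 8: +1 new -> 30 infected
Step 9: +0 new -> 30 infected

Answer: 9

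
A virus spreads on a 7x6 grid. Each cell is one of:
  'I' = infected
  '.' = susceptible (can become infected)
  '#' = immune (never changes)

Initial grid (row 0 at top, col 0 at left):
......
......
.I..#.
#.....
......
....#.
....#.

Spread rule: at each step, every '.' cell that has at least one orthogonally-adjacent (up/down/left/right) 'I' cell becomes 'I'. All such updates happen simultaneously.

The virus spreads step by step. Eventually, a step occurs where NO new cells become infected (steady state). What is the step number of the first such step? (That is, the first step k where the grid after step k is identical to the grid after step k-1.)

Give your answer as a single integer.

Step 0 (initial): 1 infected
Step 1: +4 new -> 5 infected
Step 2: +6 new -> 11 infected
Step 3: +7 new -> 18 infected
Step 4: +7 new -> 25 infected
Step 5: +7 new -> 32 infected
Step 6: +4 new -> 36 infected
Step 7: +1 new -> 37 infected
Step 8: +1 new -> 38 infected
Step 9: +0 new -> 38 infected

Answer: 9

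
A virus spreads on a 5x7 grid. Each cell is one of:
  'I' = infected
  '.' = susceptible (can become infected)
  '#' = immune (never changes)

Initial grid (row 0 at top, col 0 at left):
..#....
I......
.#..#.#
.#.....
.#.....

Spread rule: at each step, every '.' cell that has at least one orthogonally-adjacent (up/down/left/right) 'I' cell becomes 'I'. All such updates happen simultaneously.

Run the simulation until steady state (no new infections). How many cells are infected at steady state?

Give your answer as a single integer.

Step 0 (initial): 1 infected
Step 1: +3 new -> 4 infected
Step 2: +3 new -> 7 infected
Step 3: +3 new -> 10 infected
Step 4: +4 new -> 14 infected
Step 5: +4 new -> 18 infected
Step 6: +5 new -> 23 infected
Step 7: +3 new -> 26 infected
Step 8: +2 new -> 28 infected
Step 9: +1 new -> 29 infected
Step 10: +0 new -> 29 infected

Answer: 29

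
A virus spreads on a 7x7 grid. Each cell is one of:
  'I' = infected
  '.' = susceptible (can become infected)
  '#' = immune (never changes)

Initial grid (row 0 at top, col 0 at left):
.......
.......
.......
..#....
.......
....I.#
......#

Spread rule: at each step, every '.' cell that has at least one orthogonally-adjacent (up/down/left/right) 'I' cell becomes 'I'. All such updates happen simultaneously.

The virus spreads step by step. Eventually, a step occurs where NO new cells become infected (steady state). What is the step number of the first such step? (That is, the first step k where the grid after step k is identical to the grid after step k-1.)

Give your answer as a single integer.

Step 0 (initial): 1 infected
Step 1: +4 new -> 5 infected
Step 2: +6 new -> 11 infected
Step 3: +7 new -> 18 infected
Step 4: +7 new -> 25 infected
Step 5: +8 new -> 33 infected
Step 6: +6 new -> 39 infected
Step 7: +4 new -> 43 infected
Step 8: +2 new -> 45 infected
Step 9: +1 new -> 46 infected
Step 10: +0 new -> 46 infected

Answer: 10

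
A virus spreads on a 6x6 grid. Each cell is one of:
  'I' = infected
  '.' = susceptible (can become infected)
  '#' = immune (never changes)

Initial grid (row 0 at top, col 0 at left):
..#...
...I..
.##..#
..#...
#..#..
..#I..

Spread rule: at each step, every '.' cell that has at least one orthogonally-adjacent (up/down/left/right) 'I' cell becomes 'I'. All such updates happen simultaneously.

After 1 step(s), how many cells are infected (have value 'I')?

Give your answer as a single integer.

Answer: 7

Derivation:
Step 0 (initial): 2 infected
Step 1: +5 new -> 7 infected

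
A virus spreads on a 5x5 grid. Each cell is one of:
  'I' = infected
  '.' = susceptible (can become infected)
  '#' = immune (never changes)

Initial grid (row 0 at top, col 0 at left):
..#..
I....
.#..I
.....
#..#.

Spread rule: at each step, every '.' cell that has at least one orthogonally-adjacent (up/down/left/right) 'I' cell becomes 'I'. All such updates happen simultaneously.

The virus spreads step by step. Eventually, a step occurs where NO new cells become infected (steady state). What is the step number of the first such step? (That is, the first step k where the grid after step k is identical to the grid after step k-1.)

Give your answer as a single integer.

Answer: 5

Derivation:
Step 0 (initial): 2 infected
Step 1: +6 new -> 8 infected
Step 2: +8 new -> 16 infected
Step 3: +3 new -> 19 infected
Step 4: +2 new -> 21 infected
Step 5: +0 new -> 21 infected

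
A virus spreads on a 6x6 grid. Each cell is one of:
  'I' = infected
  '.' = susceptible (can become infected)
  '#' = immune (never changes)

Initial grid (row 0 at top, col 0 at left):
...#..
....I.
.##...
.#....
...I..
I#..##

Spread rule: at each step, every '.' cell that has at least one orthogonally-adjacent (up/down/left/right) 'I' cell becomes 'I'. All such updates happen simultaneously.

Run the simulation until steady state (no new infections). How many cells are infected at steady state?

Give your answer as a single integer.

Answer: 29

Derivation:
Step 0 (initial): 3 infected
Step 1: +9 new -> 12 infected
Step 2: +10 new -> 22 infected
Step 3: +4 new -> 26 infected
Step 4: +2 new -> 28 infected
Step 5: +1 new -> 29 infected
Step 6: +0 new -> 29 infected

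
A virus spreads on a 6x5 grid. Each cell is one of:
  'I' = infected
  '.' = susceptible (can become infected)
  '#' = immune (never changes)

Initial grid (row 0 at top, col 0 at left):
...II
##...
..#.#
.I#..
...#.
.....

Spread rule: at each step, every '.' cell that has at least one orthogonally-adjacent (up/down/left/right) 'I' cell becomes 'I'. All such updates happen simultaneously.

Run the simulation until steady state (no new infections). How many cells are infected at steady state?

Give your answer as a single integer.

Answer: 24

Derivation:
Step 0 (initial): 3 infected
Step 1: +6 new -> 9 infected
Step 2: +7 new -> 16 infected
Step 3: +4 new -> 20 infected
Step 4: +2 new -> 22 infected
Step 5: +2 new -> 24 infected
Step 6: +0 new -> 24 infected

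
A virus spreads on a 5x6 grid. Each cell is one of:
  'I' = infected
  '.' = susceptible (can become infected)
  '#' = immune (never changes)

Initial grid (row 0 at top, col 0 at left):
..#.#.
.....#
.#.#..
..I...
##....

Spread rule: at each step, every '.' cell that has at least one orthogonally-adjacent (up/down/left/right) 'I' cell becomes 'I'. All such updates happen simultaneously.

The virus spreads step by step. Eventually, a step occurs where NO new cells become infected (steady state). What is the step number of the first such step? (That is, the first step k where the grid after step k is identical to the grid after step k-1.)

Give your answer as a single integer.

Step 0 (initial): 1 infected
Step 1: +4 new -> 5 infected
Step 2: +4 new -> 9 infected
Step 3: +6 new -> 15 infected
Step 4: +6 new -> 21 infected
Step 5: +1 new -> 22 infected
Step 6: +0 new -> 22 infected

Answer: 6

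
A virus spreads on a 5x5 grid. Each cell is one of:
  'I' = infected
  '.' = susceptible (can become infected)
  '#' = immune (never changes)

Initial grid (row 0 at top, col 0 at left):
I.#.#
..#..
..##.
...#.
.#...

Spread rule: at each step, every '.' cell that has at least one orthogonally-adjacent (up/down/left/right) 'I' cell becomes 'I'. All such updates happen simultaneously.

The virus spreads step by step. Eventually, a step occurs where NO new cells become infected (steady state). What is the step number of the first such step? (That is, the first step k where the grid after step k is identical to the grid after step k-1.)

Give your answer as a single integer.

Step 0 (initial): 1 infected
Step 1: +2 new -> 3 infected
Step 2: +2 new -> 5 infected
Step 3: +2 new -> 7 infected
Step 4: +2 new -> 9 infected
Step 5: +1 new -> 10 infected
Step 6: +1 new -> 11 infected
Step 7: +1 new -> 12 infected
Step 8: +1 new -> 13 infected
Step 9: +1 new -> 14 infected
Step 10: +1 new -> 15 infected
Step 11: +1 new -> 16 infected
Step 12: +1 new -> 17 infected
Step 13: +1 new -> 18 infected
Step 14: +0 new -> 18 infected

Answer: 14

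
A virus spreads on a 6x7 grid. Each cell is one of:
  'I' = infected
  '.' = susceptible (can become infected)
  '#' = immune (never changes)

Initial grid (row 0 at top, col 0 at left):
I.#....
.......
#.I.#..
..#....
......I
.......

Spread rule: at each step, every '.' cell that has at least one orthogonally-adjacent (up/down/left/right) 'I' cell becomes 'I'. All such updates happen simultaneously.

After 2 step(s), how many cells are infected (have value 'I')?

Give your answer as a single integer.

Answer: 19

Derivation:
Step 0 (initial): 3 infected
Step 1: +8 new -> 11 infected
Step 2: +8 new -> 19 infected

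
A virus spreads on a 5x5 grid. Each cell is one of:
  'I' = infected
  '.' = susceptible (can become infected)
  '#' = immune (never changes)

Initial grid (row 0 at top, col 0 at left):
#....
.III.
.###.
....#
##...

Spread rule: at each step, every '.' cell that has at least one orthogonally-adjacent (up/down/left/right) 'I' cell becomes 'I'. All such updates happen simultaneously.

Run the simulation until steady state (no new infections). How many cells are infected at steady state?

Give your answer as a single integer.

Step 0 (initial): 3 infected
Step 1: +5 new -> 8 infected
Step 2: +3 new -> 11 infected
Step 3: +1 new -> 12 infected
Step 4: +1 new -> 13 infected
Step 5: +1 new -> 14 infected
Step 6: +2 new -> 16 infected
Step 7: +1 new -> 17 infected
Step 8: +1 new -> 18 infected
Step 9: +0 new -> 18 infected

Answer: 18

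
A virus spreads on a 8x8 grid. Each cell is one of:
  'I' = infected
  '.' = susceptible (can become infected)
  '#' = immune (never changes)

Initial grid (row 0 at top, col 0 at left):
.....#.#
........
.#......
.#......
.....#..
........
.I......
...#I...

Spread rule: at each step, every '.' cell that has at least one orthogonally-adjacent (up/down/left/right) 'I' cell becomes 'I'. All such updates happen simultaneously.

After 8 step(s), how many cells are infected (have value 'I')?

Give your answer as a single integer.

Step 0 (initial): 2 infected
Step 1: +6 new -> 8 infected
Step 2: +9 new -> 17 infected
Step 3: +7 new -> 24 infected
Step 4: +6 new -> 30 infected
Step 5: +7 new -> 37 infected
Step 6: +7 new -> 44 infected
Step 7: +8 new -> 52 infected
Step 8: +4 new -> 56 infected

Answer: 56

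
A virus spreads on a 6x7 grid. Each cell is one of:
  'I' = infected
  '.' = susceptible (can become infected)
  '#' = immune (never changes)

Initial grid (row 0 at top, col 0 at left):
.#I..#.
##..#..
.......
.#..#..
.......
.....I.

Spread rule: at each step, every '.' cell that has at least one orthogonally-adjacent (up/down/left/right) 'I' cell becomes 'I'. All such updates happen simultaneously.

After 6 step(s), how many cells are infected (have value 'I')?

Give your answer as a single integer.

Step 0 (initial): 2 infected
Step 1: +5 new -> 7 infected
Step 2: +7 new -> 14 infected
Step 3: +7 new -> 21 infected
Step 4: +7 new -> 28 infected
Step 5: +4 new -> 32 infected
Step 6: +2 new -> 34 infected

Answer: 34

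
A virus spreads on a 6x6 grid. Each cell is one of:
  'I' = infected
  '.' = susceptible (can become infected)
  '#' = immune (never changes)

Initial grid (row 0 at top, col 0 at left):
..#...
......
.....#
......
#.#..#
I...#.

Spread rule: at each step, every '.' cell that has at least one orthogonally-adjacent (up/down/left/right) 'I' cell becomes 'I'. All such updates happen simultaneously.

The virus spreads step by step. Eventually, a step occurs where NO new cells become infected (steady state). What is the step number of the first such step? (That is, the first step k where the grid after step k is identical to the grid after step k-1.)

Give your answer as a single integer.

Step 0 (initial): 1 infected
Step 1: +1 new -> 2 infected
Step 2: +2 new -> 4 infected
Step 3: +2 new -> 6 infected
Step 4: +4 new -> 10 infected
Step 5: +5 new -> 15 infected
Step 6: +5 new -> 20 infected
Step 7: +4 new -> 24 infected
Step 8: +2 new -> 26 infected
Step 9: +2 new -> 28 infected
Step 10: +1 new -> 29 infected
Step 11: +0 new -> 29 infected

Answer: 11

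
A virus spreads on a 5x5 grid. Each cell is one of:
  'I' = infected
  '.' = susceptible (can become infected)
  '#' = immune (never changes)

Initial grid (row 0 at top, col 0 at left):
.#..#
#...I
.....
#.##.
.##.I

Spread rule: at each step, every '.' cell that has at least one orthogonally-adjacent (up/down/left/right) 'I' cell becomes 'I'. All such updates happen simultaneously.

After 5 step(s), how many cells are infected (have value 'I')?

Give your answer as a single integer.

Step 0 (initial): 2 infected
Step 1: +4 new -> 6 infected
Step 2: +3 new -> 9 infected
Step 3: +3 new -> 12 infected
Step 4: +1 new -> 13 infected
Step 5: +2 new -> 15 infected

Answer: 15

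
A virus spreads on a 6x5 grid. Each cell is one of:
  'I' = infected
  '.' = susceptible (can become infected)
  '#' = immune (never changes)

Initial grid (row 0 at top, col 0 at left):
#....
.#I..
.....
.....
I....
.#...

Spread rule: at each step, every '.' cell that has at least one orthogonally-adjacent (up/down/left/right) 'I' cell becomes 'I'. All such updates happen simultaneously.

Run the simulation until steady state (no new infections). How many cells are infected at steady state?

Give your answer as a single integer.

Step 0 (initial): 2 infected
Step 1: +6 new -> 8 infected
Step 2: +9 new -> 17 infected
Step 3: +6 new -> 23 infected
Step 4: +3 new -> 26 infected
Step 5: +1 new -> 27 infected
Step 6: +0 new -> 27 infected

Answer: 27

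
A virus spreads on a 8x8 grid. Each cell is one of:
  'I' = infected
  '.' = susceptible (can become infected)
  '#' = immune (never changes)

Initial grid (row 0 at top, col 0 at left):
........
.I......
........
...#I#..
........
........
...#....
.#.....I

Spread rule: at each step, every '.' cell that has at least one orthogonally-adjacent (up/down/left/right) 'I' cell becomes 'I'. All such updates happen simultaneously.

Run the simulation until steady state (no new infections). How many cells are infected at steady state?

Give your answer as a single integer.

Step 0 (initial): 3 infected
Step 1: +8 new -> 11 infected
Step 2: +15 new -> 26 infected
Step 3: +16 new -> 42 infected
Step 4: +9 new -> 51 infected
Step 5: +6 new -> 57 infected
Step 6: +2 new -> 59 infected
Step 7: +1 new -> 60 infected
Step 8: +0 new -> 60 infected

Answer: 60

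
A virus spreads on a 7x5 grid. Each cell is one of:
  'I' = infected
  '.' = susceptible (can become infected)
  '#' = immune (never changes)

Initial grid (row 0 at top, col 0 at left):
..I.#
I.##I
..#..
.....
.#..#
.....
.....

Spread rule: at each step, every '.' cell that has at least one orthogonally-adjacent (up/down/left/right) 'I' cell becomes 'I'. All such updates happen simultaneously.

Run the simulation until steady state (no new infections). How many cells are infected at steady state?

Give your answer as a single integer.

Step 0 (initial): 3 infected
Step 1: +6 new -> 9 infected
Step 2: +4 new -> 13 infected
Step 3: +3 new -> 16 infected
Step 4: +3 new -> 19 infected
Step 5: +4 new -> 23 infected
Step 6: +4 new -> 27 infected
Step 7: +2 new -> 29 infected
Step 8: +0 new -> 29 infected

Answer: 29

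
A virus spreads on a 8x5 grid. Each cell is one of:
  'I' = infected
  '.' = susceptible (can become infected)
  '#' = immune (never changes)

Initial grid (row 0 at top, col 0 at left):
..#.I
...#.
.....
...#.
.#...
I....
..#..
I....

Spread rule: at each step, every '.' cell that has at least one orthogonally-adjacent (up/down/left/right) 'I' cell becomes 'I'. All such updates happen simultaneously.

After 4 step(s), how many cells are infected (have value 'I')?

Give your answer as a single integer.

Answer: 30

Derivation:
Step 0 (initial): 3 infected
Step 1: +6 new -> 9 infected
Step 2: +5 new -> 14 infected
Step 3: +7 new -> 21 infected
Step 4: +9 new -> 30 infected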